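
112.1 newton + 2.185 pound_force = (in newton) 121.8. Check: 112.1 newton = 112.1 N. 1 pound_force = 4.4482216 N, so 2.185 pound_force = 2.185 * 4.4482216 = 9.7193642 N. Sum: 112.1 + 9.7193642 = 121.81936 N. 121.81936 N = 121.81936 newton ≈ 121.8 newton (4 s.f.).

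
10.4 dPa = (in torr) 1 dPa = 0.1 Pa, so 10.4 dPa = 10.4 * 0.1 = 1.04 Pa. 1 torr = 133.32237 Pa, so 1.04 Pa = 1.04 / 133.32237 = 0.0078006415 torr ≈ 0.007801 torr (4 s.f.). Final answer: 0.007801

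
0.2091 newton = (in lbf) 0.04701. Check: 0.2091 newton = 0.2091 N. 1 lbf = 4.4482216 N, so 0.2091 N = 0.2091 / 4.4482216 = 0.04700755 lbf ≈ 0.04701 lbf (4 s.f.).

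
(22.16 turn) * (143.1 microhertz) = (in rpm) 0.1903. Check: 1 turn = 6.2831853 rad, so 22.16 turn = 22.16 * 6.2831853 = 139.23539 rad. 1 microhertz = 1e-06 Hz, so 143.1 microhertz = 143.1 * 1e-06 = 0.0001431 Hz. Combine: 139.23539 rad * 0.0001431 Hz = 0.019924584 rad/s. 1 rpm = 0.10471976 rad/s, so 0.019924584 rad/s = 0.019924584 / 0.10471976 = 0.19026576 rpm ≈ 0.1903 rpm (4 s.f.).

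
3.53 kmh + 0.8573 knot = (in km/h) 5.118. Check: 1 kmh = 0.27777778 m/s, so 3.53 kmh = 3.53 * 0.27777778 = 0.98055556 m/s. 1 knot = 0.51444444 m/s, so 0.8573 knot = 0.8573 * 0.51444444 = 0.44103322 m/s. Sum: 0.98055556 + 0.44103322 = 1.4215888 m/s. 1 km/h = 0.27777778 m/s, so 1.4215888 m/s = 1.4215888 / 0.27777778 = 5.1177196 km/h ≈ 5.118 km/h (4 s.f.).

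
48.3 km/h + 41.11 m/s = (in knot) 106. Check: 1 km/h = 0.27777778 m/s, so 48.3 km/h = 48.3 * 0.27777778 = 13.416667 m/s. 41.11 m/s is already in m/s. Sum: 13.416667 + 41.11 = 54.526667 m/s. 1 knot = 0.51444444 m/s, so 54.526667 m/s = 54.526667 / 0.51444444 = 105.99136 knot ≈ 106 knot (4 s.f.).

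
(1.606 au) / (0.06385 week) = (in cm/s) 6.222e+08. Check: 1 au = 1.4959787e+11 m, so 1.606 au = 1.606 * 1.4959787e+11 = 2.4025418e+11 m. 1 week = 604800 s, so 0.06385 week = 0.06385 * 604800 = 38616.48 s. Combine: 2.4025418e+11 m / 38616.48 s = 6221545.3 m/s. 1 cm/s = 0.01 m/s, so 6221545.3 m/s = 6221545.3 / 0.01 = 6.2215453e+08 cm/s ≈ 6.222e+08 cm/s (4 s.f.).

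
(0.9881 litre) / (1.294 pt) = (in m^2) 1 litre = 0.001 m^3, so 0.9881 litre = 0.9881 * 0.001 = 0.0009881 m^3. 1 pt = 0.00035277778 m, so 1.294 pt = 1.294 * 0.00035277778 = 0.00045649444 m. Combine: 0.0009881 m^3 / 0.00045649444 m = 2.1645389 m^2. Result: 2.1645389 m^2 ≈ 2.165 m^2 (4 s.f.). Final answer: 2.165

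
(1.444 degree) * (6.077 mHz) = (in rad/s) 1 degree = 0.017453293 rad, so 1.444 degree = 1.444 * 0.017453293 = 0.025202554 rad. 1 mHz = 0.001 Hz, so 6.077 mHz = 6.077 * 0.001 = 0.006077 Hz. Combine: 0.025202554 rad * 0.006077 Hz = 0.00015315592 rad/s. Result: 0.00015315592 rad/s ≈ 0.0001532 rad/s (4 s.f.). Final answer: 0.0001532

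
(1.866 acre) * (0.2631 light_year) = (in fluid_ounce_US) 6.356e+23. Check: 1 acre = 4046.8564 m^2, so 1.866 acre = 1.866 * 4046.8564 = 7551.4341 m^2. 1 light_year = 9.4607305e+15 m, so 0.2631 light_year = 0.2631 * 9.4607305e+15 = 2.4891182e+15 m. Combine: 7551.4341 m^2 * 2.4891182e+15 m = 1.8796412e+19 m^3. 1 fluid_ounce_US = 2.957353e-05 m^3, so 1.8796412e+19 m^3 = 1.8796412e+19 / 2.957353e-05 = 6.355823e+23 fluid_ounce_US ≈ 6.356e+23 fluid_ounce_US (4 s.f.).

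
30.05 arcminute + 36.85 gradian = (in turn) 0.09352. Check: 1 arcminute = 0.00029088821 rad, so 30.05 arcminute = 30.05 * 0.00029088821 = 0.0087411907 rad. 1 gradian = 0.015707963 rad, so 36.85 gradian = 36.85 * 0.015707963 = 0.57883845 rad. Sum: 0.0087411907 + 0.57883845 = 0.58757964 rad. 1 turn = 6.2831853 rad, so 0.58757964 rad = 0.58757964 / 6.2831853 = 0.093516204 turn ≈ 0.09352 turn (4 s.f.).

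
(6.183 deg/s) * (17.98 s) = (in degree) 111.2. Check: 1 deg/s = 0.017453293 rad/s, so 6.183 deg/s = 6.183 * 0.017453293 = 0.10791371 rad/s. 17.98 s is already in s. Combine: 0.10791371 rad/s * 17.98 s = 1.9402885 rad. 1 degree = 0.017453293 rad, so 1.9402885 rad = 1.9402885 / 0.017453293 = 111.17034 degree ≈ 111.2 degree (4 s.f.).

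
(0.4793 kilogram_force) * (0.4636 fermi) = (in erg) 2.179e-08. Check: 1 kilogram_force = 9.80665 N, so 0.4793 kilogram_force = 0.4793 * 9.80665 = 4.7003273 N. 1 fermi = 1e-15 m, so 0.4636 fermi = 0.4636 * 1e-15 = 4.636e-16 m. Combine: 4.7003273 N * 4.636e-16 m = 2.1790718e-15 J. 1 erg = 1e-07 J, so 2.1790718e-15 J = 2.1790718e-15 / 1e-07 = 2.1790718e-08 erg ≈ 2.179e-08 erg (4 s.f.).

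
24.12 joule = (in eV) 1.505e+20. Check: 24.12 joule = 24.12 J. 1 eV = 1.6021766e-19 J, so 24.12 J = 24.12 / 1.6021766e-19 = 1.505452e+20 eV ≈ 1.505e+20 eV (4 s.f.).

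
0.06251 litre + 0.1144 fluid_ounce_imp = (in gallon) 0.01737. Check: 1 litre = 0.001 m^3, so 0.06251 litre = 0.06251 * 0.001 = 6.251e-05 m^3. 1 fluid_ounce_imp = 2.8413063e-05 m^3, so 0.1144 fluid_ounce_imp = 0.1144 * 2.8413063e-05 = 3.2504544e-06 m^3. Sum: 6.251e-05 + 3.2504544e-06 = 6.5760454e-05 m^3. 1 gallon = 0.0037854118 m^3, so 6.5760454e-05 m^3 = 6.5760454e-05 / 0.0037854118 = 0.017372074 gallon ≈ 0.01737 gallon (4 s.f.).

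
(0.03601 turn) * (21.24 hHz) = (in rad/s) 480.6. Check: 1 turn = 6.2831853 rad, so 0.03601 turn = 0.03601 * 6.2831853 = 0.2262575 rad. 1 hHz = 100 Hz, so 21.24 hHz = 21.24 * 100 = 2124 Hz. Combine: 0.2262575 rad * 2124 Hz = 480.57094 rad/s. Result: 480.57094 rad/s ≈ 480.6 rad/s (4 s.f.).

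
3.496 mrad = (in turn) 1 mrad = 0.001 rad, so 3.496 mrad = 3.496 * 0.001 = 0.003496 rad. 1 turn = 6.2831853 rad, so 0.003496 rad = 0.003496 / 6.2831853 = 0.00055640568 turn ≈ 0.0005564 turn (4 s.f.). Final answer: 0.0005564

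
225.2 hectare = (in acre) 556.5. Check: 1 hectare = 10000 m^2, so 225.2 hectare = 225.2 * 10000 = 2252000 m^2. 1 acre = 4046.8564 m^2, so 2252000 m^2 = 2252000 / 4046.8564 = 556.48132 acre ≈ 556.5 acre (4 s.f.).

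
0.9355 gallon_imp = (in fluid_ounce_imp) 1 gallon_imp = 0.00454609 m^3, so 0.9355 gallon_imp = 0.9355 * 0.00454609 = 0.0042528672 m^3. 1 fluid_ounce_imp = 2.8413063e-05 m^3, so 0.0042528672 m^3 = 0.0042528672 / 2.8413063e-05 = 149.68 fluid_ounce_imp ≈ 149.7 fluid_ounce_imp (4 s.f.). Final answer: 149.7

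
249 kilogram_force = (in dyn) 1 kilogram_force = 9.80665 N, so 249 kilogram_force = 249 * 9.80665 = 2441.8558 N. 1 dyn = 1e-05 N, so 2441.8558 N = 2441.8558 / 1e-05 = 2.4418558e+08 dyn ≈ 2.442e+08 dyn (4 s.f.). Final answer: 2.442e+08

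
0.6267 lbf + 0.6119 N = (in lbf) 1 lbf = 4.4482216 N, so 0.6267 lbf = 0.6267 * 4.4482216 = 2.7877005 N. 0.6119 N is already in N. Sum: 2.7877005 + 0.6119 = 3.3996005 N. 1 lbf = 4.4482216 N, so 3.3996005 N = 3.3996005 / 4.4482216 = 0.76426059 lbf ≈ 0.7643 lbf (4 s.f.). Final answer: 0.7643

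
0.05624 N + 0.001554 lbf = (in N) 0.05624 N is already in N. 1 lbf = 4.4482216 N, so 0.001554 lbf = 0.001554 * 4.4482216 = 0.0069125364 N. Sum: 0.05624 + 0.0069125364 = 0.063152536 N. Result: 0.063152536 N ≈ 0.06315 N (4 s.f.). Final answer: 0.06315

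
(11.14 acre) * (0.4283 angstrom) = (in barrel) 1 acre = 4046.8564 m^2, so 11.14 acre = 11.14 * 4046.8564 = 45081.981 m^2. 1 angstrom = 1e-10 m, so 0.4283 angstrom = 0.4283 * 1e-10 = 4.283e-11 m. Combine: 45081.981 m^2 * 4.283e-11 m = 1.9308612e-06 m^3. 1 barrel = 0.15898729 m^3, so 1.9308612e-06 m^3 = 1.9308612e-06 / 0.15898729 = 1.2144752e-05 barrel ≈ 1.214e-05 barrel (4 s.f.). Final answer: 1.214e-05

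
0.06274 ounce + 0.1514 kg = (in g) 1 ounce = 0.028349523 kg, so 0.06274 ounce = 0.06274 * 0.028349523 = 0.0017786491 kg. 0.1514 kg is already in kg. Sum: 0.0017786491 + 0.1514 = 0.15317865 kg. 1 g = 0.001 kg, so 0.15317865 kg = 0.15317865 / 0.001 = 153.17865 g ≈ 153.2 g (4 s.f.). Final answer: 153.2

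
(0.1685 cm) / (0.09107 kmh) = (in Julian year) 1 cm = 0.01 m, so 0.1685 cm = 0.1685 * 0.01 = 0.001685 m. 1 kmh = 0.27777778 m/s, so 0.09107 kmh = 0.09107 * 0.27777778 = 0.025297222 m/s. Combine: 0.001685 m / 0.025297222 m/s = 0.066608104 s. 1 Julian year = 31557600 s, so 0.066608104 s = 0.066608104 / 31557600 = 2.1106834e-09 Julian year ≈ 2.111e-09 Julian year (4 s.f.). Final answer: 2.111e-09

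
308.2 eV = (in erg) 4.938e-10. Check: 1 eV = 1.6021766e-19 J, so 308.2 eV = 308.2 * 1.6021766e-19 = 4.9379084e-17 J. 1 erg = 1e-07 J, so 4.9379084e-17 J = 4.9379084e-17 / 1e-07 = 4.9379084e-10 erg ≈ 4.938e-10 erg (4 s.f.).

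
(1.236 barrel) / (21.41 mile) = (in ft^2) 1 barrel = 0.15898729 m^3, so 1.236 barrel = 1.236 * 0.15898729 = 0.1965083 m^3. 1 mile = 1609.344 m, so 21.41 mile = 21.41 * 1609.344 = 34456.055 m. Combine: 0.1965083 m^3 / 34456.055 m = 5.7031571e-06 m^2. 1 ft^2 = 0.09290304 m^2, so 5.7031571e-06 m^2 = 5.7031571e-06 / 0.09290304 = 6.1388273e-05 ft^2 ≈ 6.139e-05 ft^2 (4 s.f.). Final answer: 6.139e-05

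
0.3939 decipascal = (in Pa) 0.03939. Check: 1 decipascal = 0.1 Pa, so 0.3939 decipascal = 0.3939 * 0.1 = 0.03939 Pa. Result: 0.03939 Pa.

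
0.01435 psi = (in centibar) 1 psi = 6894.7573 Pa, so 0.01435 psi = 0.01435 * 6894.7573 = 98.939767 Pa. 1 centibar = 1000 Pa, so 98.939767 Pa = 98.939767 / 1000 = 0.098939767 centibar ≈ 0.09894 centibar (4 s.f.). Final answer: 0.09894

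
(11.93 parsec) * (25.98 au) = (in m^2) 1 parsec = 3.0856776e+16 m, so 11.93 parsec = 11.93 * 3.0856776e+16 = 3.6812134e+17 m. 1 au = 1.4959787e+11 m, so 25.98 au = 25.98 * 1.4959787e+11 = 3.8865527e+12 m. Combine: 3.6812134e+17 m * 3.8865527e+12 m = 1.430723e+30 m^2. Result: 1.430723e+30 m^2 ≈ 1.431e+30 m^2 (4 s.f.). Final answer: 1.431e+30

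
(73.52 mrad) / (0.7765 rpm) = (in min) 1 mrad = 0.001 rad, so 73.52 mrad = 73.52 * 0.001 = 0.07352 rad. 1 rpm = 0.10471976 rad/s, so 0.7765 rpm = 0.7765 * 0.10471976 = 0.08131489 rad/s. Combine: 0.07352 rad / 0.08131489 rad/s = 0.90413945 s. 1 min = 60 s, so 0.90413945 s = 0.90413945 / 60 = 0.015068991 min ≈ 0.01507 min (4 s.f.). Final answer: 0.01507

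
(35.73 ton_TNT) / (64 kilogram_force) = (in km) 2.382e+05. Check: 1 ton_TNT = 4.184e+09 J, so 35.73 ton_TNT = 35.73 * 4.184e+09 = 1.4949432e+11 J. 1 kilogram_force = 9.80665 N, so 64 kilogram_force = 64 * 9.80665 = 627.6256 N. Combine: 1.4949432e+11 J / 627.6256 N = 2.3819028e+08 m. 1 km = 1000 m, so 2.3819028e+08 m = 2.3819028e+08 / 1000 = 238190.28 km ≈ 2.382e+05 km (4 s.f.).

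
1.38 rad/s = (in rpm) 1 rpm = 0.10471976 rad/s, so 1.38 rad/s = 1.38 / 0.10471976 = 13.178029 rpm ≈ 13.18 rpm (4 s.f.). Final answer: 13.18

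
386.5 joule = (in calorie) 92.38. Check: 386.5 joule = 386.5 J. 1 calorie = 4.184 J, so 386.5 J = 386.5 / 4.184 = 92.375717 calorie ≈ 92.38 calorie (4 s.f.).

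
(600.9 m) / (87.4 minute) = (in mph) 600.9 m is already in m. 1 minute = 60 s, so 87.4 minute = 87.4 * 60 = 5244 s. Combine: 600.9 m / 5244 s = 0.1145881 m/s. 1 mph = 0.44704 m/s, so 0.1145881 m/s = 0.1145881 / 0.44704 = 0.25632628 mph ≈ 0.2563 mph (4 s.f.). Final answer: 0.2563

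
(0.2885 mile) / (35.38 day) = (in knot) 0.0002952. Check: 1 mile = 1609.344 m, so 0.2885 mile = 0.2885 * 1609.344 = 464.29574 m. 1 day = 86400 s, so 35.38 day = 35.38 * 86400 = 3056832 s. Combine: 464.29574 m / 3056832 s = 0.00015188788 m/s. 1 knot = 0.51444444 m/s, so 0.00015188788 m/s = 0.00015188788 / 0.51444444 = 0.00029524643 knot ≈ 0.0002952 knot (4 s.f.).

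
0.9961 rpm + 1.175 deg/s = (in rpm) 1 rpm = 0.10471976 rad/s, so 0.9961 rpm = 0.9961 * 0.10471976 = 0.10431135 rad/s. 1 deg/s = 0.017453293 rad/s, so 1.175 deg/s = 1.175 * 0.017453293 = 0.020507619 rad/s. Sum: 0.10431135 + 0.020507619 = 0.12481897 rad/s. 1 rpm = 0.10471976 rad/s, so 0.12481897 rad/s = 0.12481897 / 0.10471976 = 1.1919333 rpm ≈ 1.192 rpm (4 s.f.). Final answer: 1.192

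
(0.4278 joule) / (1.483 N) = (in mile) 0.4278 joule = 0.4278 J. 1.483 N is already in N. Combine: 0.4278 J / 1.483 N = 0.28846932 m. 1 mile = 1609.344 m, so 0.28846932 m = 0.28846932 / 1609.344 = 0.00017924652 mile ≈ 0.0001792 mile (4 s.f.). Final answer: 0.0001792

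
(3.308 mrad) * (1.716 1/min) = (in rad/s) 1 mrad = 0.001 rad, so 3.308 mrad = 3.308 * 0.001 = 0.003308 rad. 1 1/min = 0.016666667 Hz, so 1.716 1/min = 1.716 * 0.016666667 = 0.0286 Hz. Combine: 0.003308 rad * 0.0286 Hz = 9.46088e-05 rad/s. Result: 9.46088e-05 rad/s ≈ 9.461e-05 rad/s (4 s.f.). Final answer: 9.461e-05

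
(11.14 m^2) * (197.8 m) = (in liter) 2.203e+06. Check: 11.14 m^2 is already in m^2. 197.8 m is already in m. Combine: 11.14 m^2 * 197.8 m = 2203.492 m^3. 1 liter = 0.001 m^3, so 2203.492 m^3 = 2203.492 / 0.001 = 2203492 liter ≈ 2.203e+06 liter (4 s.f.).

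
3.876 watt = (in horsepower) 0.005198. Check: 3.876 watt = 3.876 W. 1 horsepower = 745.69987 W, so 3.876 W = 3.876 / 745.69987 = 0.0051978016 horsepower ≈ 0.005198 horsepower (4 s.f.).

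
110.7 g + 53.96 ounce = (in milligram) 1 g = 0.001 kg, so 110.7 g = 110.7 * 0.001 = 0.1107 kg. 1 ounce = 0.028349523 kg, so 53.96 ounce = 53.96 * 0.028349523 = 1.5297403 kg. Sum: 0.1107 + 1.5297403 = 1.6404403 kg. 1 milligram = 1e-06 kg, so 1.6404403 kg = 1.6404403 / 1e-06 = 1640440.3 milligram ≈ 1.64e+06 milligram (4 s.f.). Final answer: 1.64e+06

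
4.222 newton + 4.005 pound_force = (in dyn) 4.222 newton = 4.222 N. 1 pound_force = 4.4482216 N, so 4.005 pound_force = 4.005 * 4.4482216 = 17.815128 N. Sum: 4.222 + 17.815128 = 22.037128 N. 1 dyn = 1e-05 N, so 22.037128 N = 22.037128 / 1e-05 = 2203712.8 dyn ≈ 2.204e+06 dyn (4 s.f.). Final answer: 2.204e+06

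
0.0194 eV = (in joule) 3.108e-21. Check: 1 eV = 1.6021766e-19 J, so 0.0194 eV = 0.0194 * 1.6021766e-19 = 3.1082227e-21 J. 3.1082227e-21 J = 3.1082227e-21 joule ≈ 3.108e-21 joule (4 s.f.).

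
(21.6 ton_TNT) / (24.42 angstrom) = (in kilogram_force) 1 ton_TNT = 4.184e+09 J, so 21.6 ton_TNT = 21.6 * 4.184e+09 = 9.03744e+10 J. 1 angstrom = 1e-10 m, so 24.42 angstrom = 24.42 * 1e-10 = 2.442e-09 m. Combine: 9.03744e+10 J / 2.442e-09 m = 3.7008354e+19 N. 1 kilogram_force = 9.80665 N, so 3.7008354e+19 N = 3.7008354e+19 / 9.80665 = 3.7738018e+18 kilogram_force ≈ 3.774e+18 kilogram_force (4 s.f.). Final answer: 3.774e+18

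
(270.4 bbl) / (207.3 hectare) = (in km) 2.074e-08. Check: 1 bbl = 0.15898729 m^3, so 270.4 bbl = 270.4 * 0.15898729 = 42.990165 m^3. 1 hectare = 10000 m^2, so 207.3 hectare = 207.3 * 10000 = 2073000 m^2. Combine: 42.990165 m^3 / 2073000 m^2 = 2.073814e-05 m. 1 km = 1000 m, so 2.073814e-05 m = 2.073814e-05 / 1000 = 2.073814e-08 km ≈ 2.074e-08 km (4 s.f.).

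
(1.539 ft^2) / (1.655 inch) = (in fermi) 3.401e+15. Check: 1 ft^2 = 0.09290304 m^2, so 1.539 ft^2 = 1.539 * 0.09290304 = 0.14297778 m^2. 1 inch = 0.0254 m, so 1.655 inch = 1.655 * 0.0254 = 0.042037 m. Combine: 0.14297778 m^2 / 0.042037 m = 3.4012365 m. 1 fermi = 1e-15 m, so 3.4012365 m = 3.4012365 / 1e-15 = 3.4012365e+15 fermi ≈ 3.401e+15 fermi (4 s.f.).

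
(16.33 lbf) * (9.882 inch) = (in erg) 1 lbf = 4.4482216 N, so 16.33 lbf = 16.33 * 4.4482216 = 72.639459 N. 1 inch = 0.0254 m, so 9.882 inch = 9.882 * 0.0254 = 0.2510028 m. Combine: 72.639459 N * 0.2510028 m = 18.232708 J. 1 erg = 1e-07 J, so 18.232708 J = 18.232708 / 1e-07 = 1.8232708e+08 erg ≈ 1.823e+08 erg (4 s.f.). Final answer: 1.823e+08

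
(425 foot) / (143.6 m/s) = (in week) 1 foot = 0.3048 m, so 425 foot = 425 * 0.3048 = 129.54 m. 143.6 m/s is already in m/s. Combine: 129.54 m / 143.6 m/s = 0.90208914 s. 1 week = 604800 s, so 0.90208914 s = 0.90208914 / 604800 = 1.4915495e-06 week ≈ 1.492e-06 week (4 s.f.). Final answer: 1.492e-06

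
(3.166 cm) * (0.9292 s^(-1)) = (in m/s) 1 cm = 0.01 m, so 3.166 cm = 3.166 * 0.01 = 0.03166 m. 0.9292 s^(-1) = 0.9292 Hz. Combine: 0.03166 m * 0.9292 Hz = 0.029418472 m/s. Result: 0.029418472 m/s ≈ 0.02942 m/s (4 s.f.). Final answer: 0.02942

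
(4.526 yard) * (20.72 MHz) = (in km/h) 3.087e+08. Check: 1 yard = 0.9144 m, so 4.526 yard = 4.526 * 0.9144 = 4.1385744 m. 1 MHz = 1000000 Hz, so 20.72 MHz = 20.72 * 1000000 = 20720000 Hz. Combine: 4.1385744 m * 20720000 Hz = 85751262 m/s. 1 km/h = 0.27777778 m/s, so 85751262 m/s = 85751262 / 0.27777778 = 3.0870454e+08 km/h ≈ 3.087e+08 km/h (4 s.f.).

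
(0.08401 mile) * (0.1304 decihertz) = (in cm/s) 1 mile = 1609.344 m, so 0.08401 mile = 0.08401 * 1609.344 = 135.20099 m. 1 decihertz = 0.1 Hz, so 0.1304 decihertz = 0.1304 * 0.1 = 0.01304 Hz. Combine: 135.20099 m * 0.01304 Hz = 1.7630209 m/s. 1 cm/s = 0.01 m/s, so 1.7630209 m/s = 1.7630209 / 0.01 = 176.30209 cm/s ≈ 176.3 cm/s (4 s.f.). Final answer: 176.3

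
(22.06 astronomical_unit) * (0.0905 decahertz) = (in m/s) 1 astronomical_unit = 1.4959787e+11 m, so 22.06 astronomical_unit = 22.06 * 1.4959787e+11 = 3.300129e+12 m. 1 decahertz = 10 Hz, so 0.0905 decahertz = 0.0905 * 10 = 0.905 Hz. Combine: 3.300129e+12 m * 0.905 Hz = 2.9866168e+12 m/s. Result: 2.9866168e+12 m/s ≈ 2.987e+12 m/s (4 s.f.). Final answer: 2.987e+12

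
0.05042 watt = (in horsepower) 0.05042 watt = 0.05042 W. 1 horsepower = 745.69987 W, so 0.05042 W = 0.05042 / 745.69987 = 6.7614334e-05 horsepower ≈ 6.761e-05 horsepower (4 s.f.). Final answer: 6.761e-05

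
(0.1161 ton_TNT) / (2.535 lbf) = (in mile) 1 ton_TNT = 4.184e+09 J, so 0.1161 ton_TNT = 0.1161 * 4.184e+09 = 4.857624e+08 J. 1 lbf = 4.4482216 N, so 2.535 lbf = 2.535 * 4.4482216 = 11.276242 N. Combine: 4.857624e+08 J / 11.276242 N = 43078395 m. 1 mile = 1609.344 m, so 43078395 m = 43078395 / 1609.344 = 26767.674 mile ≈ 2.677e+04 mile (4 s.f.). Final answer: 2.677e+04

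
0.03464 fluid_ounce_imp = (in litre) 1 fluid_ounce_imp = 2.8413063e-05 m^3, so 0.03464 fluid_ounce_imp = 0.03464 * 2.8413063e-05 = 9.8422848e-07 m^3. 1 litre = 0.001 m^3, so 9.8422848e-07 m^3 = 9.8422848e-07 / 0.001 = 0.00098422848 litre ≈ 0.0009842 litre (4 s.f.). Final answer: 0.0009842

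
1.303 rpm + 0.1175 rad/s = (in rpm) 2.425. Check: 1 rpm = 0.10471976 rad/s, so 1.303 rpm = 1.303 * 0.10471976 = 0.13644984 rad/s. 0.1175 rad/s is already in rad/s. Sum: 0.13644984 + 0.1175 = 0.25394984 rad/s. 1 rpm = 0.10471976 rad/s, so 0.25394984 rad/s = 0.25394984 / 0.10471976 = 2.4250423 rpm ≈ 2.425 rpm (4 s.f.).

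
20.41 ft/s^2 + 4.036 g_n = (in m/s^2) 1 ft/s^2 = 0.3048 m/s^2, so 20.41 ft/s^2 = 20.41 * 0.3048 = 6.220968 m/s^2. 1 g_n = 9.80665 m/s^2, so 4.036 g_n = 4.036 * 9.80665 = 39.579639 m/s^2. Sum: 6.220968 + 39.579639 = 45.800607 m/s^2. Result: 45.800607 m/s^2 ≈ 45.8 m/s^2 (4 s.f.). Final answer: 45.8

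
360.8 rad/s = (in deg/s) 2.067e+04. Check: 1 deg/s = 0.017453293 rad/s, so 360.8 rad/s = 360.8 / 0.017453293 = 20672.317 deg/s ≈ 2.067e+04 deg/s (4 s.f.).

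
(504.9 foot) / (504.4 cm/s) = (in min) 0.5085. Check: 1 foot = 0.3048 m, so 504.9 foot = 504.9 * 0.3048 = 153.89352 m. 1 cm/s = 0.01 m/s, so 504.4 cm/s = 504.4 * 0.01 = 5.044 m/s. Combine: 153.89352 m / 5.044 m/s = 30.510214 s. 1 min = 60 s, so 30.510214 s = 30.510214 / 60 = 0.50850357 min ≈ 0.5085 min (4 s.f.).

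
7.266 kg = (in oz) 256.3. Check: 1 oz = 0.028349523 kg, so 7.266 kg = 7.266 / 0.028349523 = 256.30061 oz ≈ 256.3 oz (4 s.f.).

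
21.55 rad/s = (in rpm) 1 rpm = 0.10471976 rad/s, so 21.55 rad/s = 21.55 / 0.10471976 = 205.78734 rpm ≈ 205.8 rpm (4 s.f.). Final answer: 205.8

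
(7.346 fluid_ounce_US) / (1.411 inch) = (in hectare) 6.062e-07. Check: 1 fluid_ounce_US = 2.957353e-05 m^3, so 7.346 fluid_ounce_US = 7.346 * 2.957353e-05 = 0.00021724715 m^3. 1 inch = 0.0254 m, so 1.411 inch = 1.411 * 0.0254 = 0.0358394 m. Combine: 0.00021724715 m^3 / 0.0358394 m = 0.0060616849 m^2. 1 hectare = 10000 m^2, so 0.0060616849 m^2 = 0.0060616849 / 10000 = 6.0616849e-07 hectare ≈ 6.062e-07 hectare (4 s.f.).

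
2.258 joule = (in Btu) 2.258 joule = 2.258 J. 1 Btu = 1055.0559 J, so 2.258 J = 2.258 / 1055.0559 = 0.0021401711 Btu ≈ 0.00214 Btu (4 s.f.). Final answer: 0.00214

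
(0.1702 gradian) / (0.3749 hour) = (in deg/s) 0.0001135. Check: 1 gradian = 0.015707963 rad, so 0.1702 gradian = 0.1702 * 0.015707963 = 0.0026734953 rad. 1 hour = 3600 s, so 0.3749 hour = 0.3749 * 3600 = 1349.64 s. Combine: 0.0026734953 rad / 1349.64 s = 1.9808952e-06 rad/s. 1 deg/s = 0.017453293 rad/s, so 1.9808952e-06 rad/s = 1.9808952e-06 / 0.017453293 = 0.00011349693 deg/s ≈ 0.0001135 deg/s (4 s.f.).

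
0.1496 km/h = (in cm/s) 1 km/h = 0.27777778 m/s, so 0.1496 km/h = 0.1496 * 0.27777778 = 0.041555556 m/s. 1 cm/s = 0.01 m/s, so 0.041555556 m/s = 0.041555556 / 0.01 = 4.1555556 cm/s ≈ 4.156 cm/s (4 s.f.). Final answer: 4.156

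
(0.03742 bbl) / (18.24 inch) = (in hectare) 1.284e-06. Check: 1 bbl = 0.15898729 m^3, so 0.03742 bbl = 0.03742 * 0.15898729 = 0.0059493046 m^3. 1 inch = 0.0254 m, so 18.24 inch = 18.24 * 0.0254 = 0.463296 m. Combine: 0.0059493046 m^3 / 0.463296 m = 0.01284126 m^2. 1 hectare = 10000 m^2, so 0.01284126 m^2 = 0.01284126 / 10000 = 1.284126e-06 hectare ≈ 1.284e-06 hectare (4 s.f.).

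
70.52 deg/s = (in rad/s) 1 deg/s = 0.017453293 rad/s, so 70.52 deg/s = 70.52 * 0.017453293 = 1.2308062 rad/s. Result: 1.2308062 rad/s ≈ 1.231 rad/s (4 s.f.). Final answer: 1.231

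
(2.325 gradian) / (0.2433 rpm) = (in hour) 0.0003982. Check: 1 gradian = 0.015707963 rad, so 2.325 gradian = 2.325 * 0.015707963 = 0.036521015 rad. 1 rpm = 0.10471976 rad/s, so 0.2433 rpm = 0.2433 * 0.10471976 = 0.025478316 rad/s. Combine: 0.036521015 rad / 0.025478316 rad/s = 1.4334155 s. 1 hour = 3600 s, so 1.4334155 s = 1.4334155 / 3600 = 0.00039817098 hour ≈ 0.0003982 hour (4 s.f.).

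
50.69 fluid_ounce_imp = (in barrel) 1 fluid_ounce_imp = 2.8413063e-05 m^3, so 50.69 fluid_ounce_imp = 50.69 * 2.8413063e-05 = 0.0014402581 m^3. 1 barrel = 0.15898729 m^3, so 0.0014402581 m^3 = 0.0014402581 / 0.15898729 = 0.0090589511 barrel ≈ 0.009059 barrel (4 s.f.). Final answer: 0.009059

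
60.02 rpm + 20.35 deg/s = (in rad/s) 6.64. Check: 1 rpm = 0.10471976 rad/s, so 60.02 rpm = 60.02 * 0.10471976 = 6.2852797 rad/s. 1 deg/s = 0.017453293 rad/s, so 20.35 deg/s = 20.35 * 0.017453293 = 0.3551745 rad/s. Sum: 6.2852797 + 0.3551745 = 6.6404542 rad/s. Result: 6.6404542 rad/s ≈ 6.64 rad/s (4 s.f.).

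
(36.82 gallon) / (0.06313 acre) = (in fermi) 1 gallon = 0.0037854118 m^3, so 36.82 gallon = 36.82 * 0.0037854118 = 0.13937886 m^3. 1 acre = 4046.8564 m^2, so 0.06313 acre = 0.06313 * 4046.8564 = 255.47805 m^2. Combine: 0.13937886 m^3 / 255.47805 m^2 = 0.00054556101 m. 1 fermi = 1e-15 m, so 0.00054556101 m = 0.00054556101 / 1e-15 = 5.4556101e+11 fermi ≈ 5.456e+11 fermi (4 s.f.). Final answer: 5.456e+11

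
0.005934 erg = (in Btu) 5.624e-13. Check: 1 erg = 1e-07 J, so 0.005934 erg = 0.005934 * 1e-07 = 5.934e-10 J. 1 Btu = 1055.0559 J, so 5.934e-10 J = 5.934e-10 / 1055.0559 = 5.6243468e-13 Btu ≈ 5.624e-13 Btu (4 s.f.).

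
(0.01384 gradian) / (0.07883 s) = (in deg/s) 0.158. Check: 1 gradian = 0.015707963 rad, so 0.01384 gradian = 0.01384 * 0.015707963 = 0.00021739821 rad. 0.07883 s is already in s. Combine: 0.00021739821 rad / 0.07883 s = 0.0027578106 rad/s. 1 deg/s = 0.017453293 rad/s, so 0.0027578106 rad/s = 0.0027578106 / 0.017453293 = 0.15801091 deg/s ≈ 0.158 deg/s (4 s.f.).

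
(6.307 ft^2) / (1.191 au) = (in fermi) 3289. Check: 1 ft^2 = 0.09290304 m^2, so 6.307 ft^2 = 6.307 * 0.09290304 = 0.58593947 m^2. 1 au = 1.4959787e+11 m, so 1.191 au = 1.191 * 1.4959787e+11 = 1.7817106e+11 m. Combine: 0.58593947 m^2 / 1.7817106e+11 m = 3.2886343e-12 m. 1 fermi = 1e-15 m, so 3.2886343e-12 m = 3.2886343e-12 / 1e-15 = 3288.6343 fermi ≈ 3289 fermi (4 s.f.).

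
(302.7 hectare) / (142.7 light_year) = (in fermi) 2242. Check: 1 hectare = 10000 m^2, so 302.7 hectare = 302.7 * 10000 = 3027000 m^2. 1 light_year = 9.4607305e+15 m, so 142.7 light_year = 142.7 * 9.4607305e+15 = 1.3500462e+18 m. Combine: 3027000 m^2 / 1.3500462e+18 m = 2.2421454e-12 m. 1 fermi = 1e-15 m, so 2.2421454e-12 m = 2.2421454e-12 / 1e-15 = 2242.1454 fermi ≈ 2242 fermi (4 s.f.).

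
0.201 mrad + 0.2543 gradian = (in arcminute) 1 mrad = 0.001 rad, so 0.201 mrad = 0.201 * 0.001 = 0.000201 rad. 1 gradian = 0.015707963 rad, so 0.2543 gradian = 0.2543 * 0.015707963 = 0.0039945351 rad. Sum: 0.000201 + 0.0039945351 = 0.0041955351 rad. 1 arcminute = 0.00029088821 rad, so 0.0041955351 rad = 0.0041955351 / 0.00029088821 = 14.423187 arcminute ≈ 14.42 arcminute (4 s.f.). Final answer: 14.42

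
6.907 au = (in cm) 1 au = 1.4959787e+11 m, so 6.907 au = 6.907 * 1.4959787e+11 = 1.0332725e+12 m. 1 cm = 0.01 m, so 1.0332725e+12 m = 1.0332725e+12 / 0.01 = 1.0332725e+14 cm ≈ 1.033e+14 cm (4 s.f.). Final answer: 1.033e+14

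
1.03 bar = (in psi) 14.94. Check: 1 bar = 100000 Pa, so 1.03 bar = 1.03 * 100000 = 103000 Pa. 1 psi = 6894.7573 Pa, so 103000 Pa = 103000 / 6894.7573 = 14.938887 psi ≈ 14.94 psi (4 s.f.).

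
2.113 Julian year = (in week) 110.3. Check: 1 Julian year = 31557600 s, so 2.113 Julian year = 2.113 * 31557600 = 66681209 s. 1 week = 604800 s, so 66681209 s = 66681209 / 604800 = 110.25332 week ≈ 110.3 week (4 s.f.).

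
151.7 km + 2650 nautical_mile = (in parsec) 1 km = 1000 m, so 151.7 km = 151.7 * 1000 = 151700 m. 1 nautical_mile = 1852 m, so 2650 nautical_mile = 2650 * 1852 = 4907800 m. Sum: 151700 + 4907800 = 5059500 m. 1 parsec = 3.0856776e+16 m, so 5059500 m = 5059500 / 3.0856776e+16 = 1.6396723e-10 parsec ≈ 1.64e-10 parsec (4 s.f.). Final answer: 1.64e-10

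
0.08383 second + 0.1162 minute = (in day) 0.08383 second = 0.08383 s. 1 minute = 60 s, so 0.1162 minute = 0.1162 * 60 = 6.972 s. Sum: 0.08383 + 6.972 = 7.05583 s. 1 day = 86400 s, so 7.05583 s = 7.05583 / 86400 = 8.1664699e-05 day ≈ 8.166e-05 day (4 s.f.). Final answer: 8.166e-05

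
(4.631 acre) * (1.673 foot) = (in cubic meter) 9557. Check: 1 acre = 4046.8564 m^2, so 4.631 acre = 4.631 * 4046.8564 = 18740.992 m^2. 1 foot = 0.3048 m, so 1.673 foot = 1.673 * 0.3048 = 0.5099304 m. Combine: 18740.992 m^2 * 0.5099304 m = 9556.6016 m^3. 9556.6016 m^3 = 9556.6016 cubic meter ≈ 9557 cubic meter (4 s.f.).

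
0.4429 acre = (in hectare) 0.1792. Check: 1 acre = 4046.8564 m^2, so 0.4429 acre = 0.4429 * 4046.8564 = 1792.3527 m^2. 1 hectare = 10000 m^2, so 1792.3527 m^2 = 1792.3527 / 10000 = 0.17923527 hectare ≈ 0.1792 hectare (4 s.f.).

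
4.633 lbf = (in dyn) 2.061e+06. Check: 1 lbf = 4.4482216 N, so 4.633 lbf = 4.633 * 4.4482216 = 20.608611 N. 1 dyn = 1e-05 N, so 20.608611 N = 20.608611 / 1e-05 = 2060861.1 dyn ≈ 2.061e+06 dyn (4 s.f.).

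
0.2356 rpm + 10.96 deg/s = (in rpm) 2.062. Check: 1 rpm = 0.10471976 rad/s, so 0.2356 rpm = 0.2356 * 0.10471976 = 0.024671974 rad/s. 1 deg/s = 0.017453293 rad/s, so 10.96 deg/s = 10.96 * 0.017453293 = 0.19128809 rad/s. Sum: 0.024671974 + 0.19128809 = 0.21596006 rad/s. 1 rpm = 0.10471976 rad/s, so 0.21596006 rad/s = 0.21596006 / 0.10471976 = 2.0622667 rpm ≈ 2.062 rpm (4 s.f.).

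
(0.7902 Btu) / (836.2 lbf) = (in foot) 0.7354. Check: 1 Btu = 1055.0559 J, so 0.7902 Btu = 0.7902 * 1055.0559 = 833.70513 J. 1 lbf = 4.4482216 N, so 836.2 lbf = 836.2 * 4.4482216 = 3719.6029 N. Combine: 833.70513 J / 3719.6029 N = 0.22413821 m. 1 foot = 0.3048 m, so 0.22413821 m = 0.22413821 / 0.3048 = 0.73536158 foot ≈ 0.7354 foot (4 s.f.).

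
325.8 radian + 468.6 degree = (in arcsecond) 6.889e+07. Check: 325.8 radian = 325.8 rad. 1 degree = 0.017453293 rad, so 468.6 degree = 468.6 * 0.017453293 = 8.1786129 rad. Sum: 325.8 + 8.1786129 = 333.97861 rad. 1 arcsecond = 4.8481368e-06 rad, so 333.97861 rad = 333.97861 / 4.8481368e-06 = 68888034 arcsecond ≈ 6.889e+07 arcsecond (4 s.f.).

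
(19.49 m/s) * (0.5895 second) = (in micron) 1.149e+07. Check: 19.49 m/s is already in m/s. 0.5895 second = 0.5895 s. Combine: 19.49 m/s * 0.5895 s = 11.489355 m. 1 micron = 1e-06 m, so 11.489355 m = 11.489355 / 1e-06 = 11489355 micron ≈ 1.149e+07 micron (4 s.f.).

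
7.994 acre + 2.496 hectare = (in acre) 14.16. Check: 1 acre = 4046.8564 m^2, so 7.994 acre = 7.994 * 4046.8564 = 32350.57 m^2. 1 hectare = 10000 m^2, so 2.496 hectare = 2.496 * 10000 = 24960 m^2. Sum: 32350.57 + 24960 = 57310.57 m^2. 1 acre = 4046.8564 m^2, so 57310.57 m^2 = 57310.57 / 4046.8564 = 14.16175 acre ≈ 14.16 acre (4 s.f.).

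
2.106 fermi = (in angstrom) 1 fermi = 1e-15 m, so 2.106 fermi = 2.106 * 1e-15 = 2.106e-15 m. 1 angstrom = 1e-10 m, so 2.106e-15 m = 2.106e-15 / 1e-10 = 2.106e-05 angstrom. Final answer: 2.106e-05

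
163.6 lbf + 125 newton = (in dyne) 8.527e+07. Check: 1 lbf = 4.4482216 N, so 163.6 lbf = 163.6 * 4.4482216 = 727.72906 N. 125 newton = 125 N. Sum: 727.72906 + 125 = 852.72906 N. 1 dyne = 1e-05 N, so 852.72906 N = 852.72906 / 1e-05 = 85272906 dyne ≈ 8.527e+07 dyne (4 s.f.).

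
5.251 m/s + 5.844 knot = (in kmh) 5.251 m/s is already in m/s. 1 knot = 0.51444444 m/s, so 5.844 knot = 5.844 * 0.51444444 = 3.0064133 m/s. Sum: 5.251 + 3.0064133 = 8.2574133 m/s. 1 kmh = 0.27777778 m/s, so 8.2574133 m/s = 8.2574133 / 0.27777778 = 29.726688 kmh ≈ 29.73 kmh (4 s.f.). Final answer: 29.73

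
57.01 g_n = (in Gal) 5.591e+04. Check: 1 g_n = 9.80665 m/s^2, so 57.01 g_n = 57.01 * 9.80665 = 559.07712 m/s^2. 1 Gal = 0.01 m/s^2, so 559.07712 m/s^2 = 559.07712 / 0.01 = 55907.712 Gal ≈ 5.591e+04 Gal (4 s.f.).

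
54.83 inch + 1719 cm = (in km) 1 inch = 0.0254 m, so 54.83 inch = 54.83 * 0.0254 = 1.392682 m. 1 cm = 0.01 m, so 1719 cm = 1719 * 0.01 = 17.19 m. Sum: 1.392682 + 17.19 = 18.582682 m. 1 km = 1000 m, so 18.582682 m = 18.582682 / 1000 = 0.018582682 km ≈ 0.01858 km (4 s.f.). Final answer: 0.01858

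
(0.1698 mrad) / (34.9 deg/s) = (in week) 4.609e-10. Check: 1 mrad = 0.001 rad, so 0.1698 mrad = 0.1698 * 0.001 = 0.0001698 rad. 1 deg/s = 0.017453293 rad/s, so 34.9 deg/s = 34.9 * 0.017453293 = 0.60911991 rad/s. Combine: 0.0001698 rad / 0.60911991 rad/s = 0.00027876285 s. 1 week = 604800 s, so 0.00027876285 s = 0.00027876285 / 604800 = 4.6091741e-10 week ≈ 4.609e-10 week (4 s.f.).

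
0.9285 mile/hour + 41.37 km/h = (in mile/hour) 26.63. Check: 1 mile/hour = 0.44704 m/s, so 0.9285 mile/hour = 0.9285 * 0.44704 = 0.41507664 m/s. 1 km/h = 0.27777778 m/s, so 41.37 km/h = 41.37 * 0.27777778 = 11.491667 m/s. Sum: 0.41507664 + 11.491667 = 11.906743 m/s. 1 mile/hour = 0.44704 m/s, so 11.906743 m/s = 11.906743 / 0.44704 = 26.634626 mile/hour ≈ 26.63 mile/hour (4 s.f.).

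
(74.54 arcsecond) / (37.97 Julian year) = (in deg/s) 1.728e-11. Check: 1 arcsecond = 4.8481368e-06 rad, so 74.54 arcsecond = 74.54 * 4.8481368e-06 = 0.00036138012 rad. 1 Julian year = 31557600 s, so 37.97 Julian year = 37.97 * 31557600 = 1.1982421e+09 s. Combine: 0.00036138012 rad / 1.1982421e+09 s = 3.0159191e-13 rad/s. 1 deg/s = 0.017453293 rad/s, so 3.0159191e-13 rad/s = 3.0159191e-13 / 0.017453293 = 1.7279944e-11 deg/s ≈ 1.728e-11 deg/s (4 s.f.).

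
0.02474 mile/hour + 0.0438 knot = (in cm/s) 3.359. Check: 1 mile/hour = 0.44704 m/s, so 0.02474 mile/hour = 0.02474 * 0.44704 = 0.01105977 m/s. 1 knot = 0.51444444 m/s, so 0.0438 knot = 0.0438 * 0.51444444 = 0.022532667 m/s. Sum: 0.01105977 + 0.022532667 = 0.033592436 m/s. 1 cm/s = 0.01 m/s, so 0.033592436 m/s = 0.033592436 / 0.01 = 3.3592436 cm/s ≈ 3.359 cm/s (4 s.f.).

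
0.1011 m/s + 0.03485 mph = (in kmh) 0.42. Check: 0.1011 m/s is already in m/s. 1 mph = 0.44704 m/s, so 0.03485 mph = 0.03485 * 0.44704 = 0.015579344 m/s. Sum: 0.1011 + 0.015579344 = 0.11667934 m/s. 1 kmh = 0.27777778 m/s, so 0.11667934 m/s = 0.11667934 / 0.27777778 = 0.42004564 kmh ≈ 0.42 kmh (4 s.f.).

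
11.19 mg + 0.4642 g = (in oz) 1 mg = 1e-06 kg, so 11.19 mg = 11.19 * 1e-06 = 1.119e-05 kg. 1 g = 0.001 kg, so 0.4642 g = 0.4642 * 0.001 = 0.0004642 kg. Sum: 1.119e-05 + 0.0004642 = 0.00047539 kg. 1 oz = 0.028349523 kg, so 0.00047539 kg = 0.00047539 / 0.028349523 = 0.016768889 oz ≈ 0.01677 oz (4 s.f.). Final answer: 0.01677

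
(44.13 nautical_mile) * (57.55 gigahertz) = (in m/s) 1 nautical_mile = 1852 m, so 44.13 nautical_mile = 44.13 * 1852 = 81728.76 m. 1 gigahertz = 1e+09 Hz, so 57.55 gigahertz = 57.55 * 1e+09 = 5.755e+10 Hz. Combine: 81728.76 m * 5.755e+10 Hz = 4.7034901e+15 m/s. Result: 4.7034901e+15 m/s ≈ 4.703e+15 m/s (4 s.f.). Final answer: 4.703e+15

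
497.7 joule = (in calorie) 497.7 joule = 497.7 J. 1 calorie = 4.184 J, so 497.7 J = 497.7 / 4.184 = 118.95315 calorie ≈ 119 calorie (4 s.f.). Final answer: 119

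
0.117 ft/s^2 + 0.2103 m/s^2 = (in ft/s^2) 1 ft/s^2 = 0.3048 m/s^2, so 0.117 ft/s^2 = 0.117 * 0.3048 = 0.0356616 m/s^2. 0.2103 m/s^2 is already in m/s^2. Sum: 0.0356616 + 0.2103 = 0.2459616 m/s^2. 1 ft/s^2 = 0.3048 m/s^2, so 0.2459616 m/s^2 = 0.2459616 / 0.3048 = 0.80696063 ft/s^2 ≈ 0.807 ft/s^2 (4 s.f.). Final answer: 0.807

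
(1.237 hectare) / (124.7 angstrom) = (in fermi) 1 hectare = 10000 m^2, so 1.237 hectare = 1.237 * 10000 = 12370 m^2. 1 angstrom = 1e-10 m, so 124.7 angstrom = 124.7 * 1e-10 = 1.247e-08 m. Combine: 12370 m^2 / 1.247e-08 m = 9.9198075e+11 m. 1 fermi = 1e-15 m, so 9.9198075e+11 m = 9.9198075e+11 / 1e-15 = 9.9198075e+26 fermi ≈ 9.92e+26 fermi (4 s.f.). Final answer: 9.92e+26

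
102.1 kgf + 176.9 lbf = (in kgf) 182.3. Check: 1 kgf = 9.80665 N, so 102.1 kgf = 102.1 * 9.80665 = 1001.259 N. 1 lbf = 4.4482216 N, so 176.9 lbf = 176.9 * 4.4482216 = 786.8904 N. Sum: 1001.259 + 786.8904 = 1788.1494 N. 1 kgf = 9.80665 N, so 1788.1494 N = 1788.1494 / 9.80665 = 182.34049 kgf ≈ 182.3 kgf (4 s.f.).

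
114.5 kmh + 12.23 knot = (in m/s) 38.1. Check: 1 kmh = 0.27777778 m/s, so 114.5 kmh = 114.5 * 0.27777778 = 31.805556 m/s. 1 knot = 0.51444444 m/s, so 12.23 knot = 12.23 * 0.51444444 = 6.2916556 m/s. Sum: 31.805556 + 6.2916556 = 38.097211 m/s. Result: 38.097211 m/s ≈ 38.1 m/s (4 s.f.).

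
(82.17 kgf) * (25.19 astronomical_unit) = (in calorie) 7.258e+14. Check: 1 kgf = 9.80665 N, so 82.17 kgf = 82.17 * 9.80665 = 805.81243 N. 1 astronomical_unit = 1.4959787e+11 m, so 25.19 astronomical_unit = 25.19 * 1.4959787e+11 = 3.7683704e+12 m. Combine: 805.81243 N * 3.7683704e+12 m = 3.0365997e+15 J. 1 calorie = 4.184 J, so 3.0365997e+15 J = 3.0365997e+15 / 4.184 = 7.2576474e+14 calorie ≈ 7.258e+14 calorie (4 s.f.).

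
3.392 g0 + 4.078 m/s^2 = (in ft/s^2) 122.5. Check: 1 g0 = 9.80665 m/s^2, so 3.392 g0 = 3.392 * 9.80665 = 33.264157 m/s^2. 4.078 m/s^2 is already in m/s^2. Sum: 33.264157 + 4.078 = 37.342157 m/s^2. 1 ft/s^2 = 0.3048 m/s^2, so 37.342157 m/s^2 = 37.342157 / 0.3048 = 122.51364 ft/s^2 ≈ 122.5 ft/s^2 (4 s.f.).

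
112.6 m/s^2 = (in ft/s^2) 1 ft/s^2 = 0.3048 m/s^2, so 112.6 m/s^2 = 112.6 / 0.3048 = 369.42257 ft/s^2 ≈ 369.4 ft/s^2 (4 s.f.). Final answer: 369.4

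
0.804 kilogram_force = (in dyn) 7.885e+05. Check: 1 kilogram_force = 9.80665 N, so 0.804 kilogram_force = 0.804 * 9.80665 = 7.8845466 N. 1 dyn = 1e-05 N, so 7.8845466 N = 7.8845466 / 1e-05 = 788454.66 dyn ≈ 7.885e+05 dyn (4 s.f.).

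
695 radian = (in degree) 695 radian = 695 rad. 1 degree = 0.017453293 rad, so 695 rad = 695 / 0.017453293 = 39820.567 degree ≈ 3.982e+04 degree (4 s.f.). Final answer: 3.982e+04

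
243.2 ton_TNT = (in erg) 1 ton_TNT = 4.184e+09 J, so 243.2 ton_TNT = 243.2 * 4.184e+09 = 1.0175488e+12 J. 1 erg = 1e-07 J, so 1.0175488e+12 J = 1.0175488e+12 / 1e-07 = 1.0175488e+19 erg ≈ 1.018e+19 erg (4 s.f.). Final answer: 1.018e+19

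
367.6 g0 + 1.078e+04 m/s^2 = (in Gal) 1.438e+06. Check: 1 g0 = 9.80665 m/s^2, so 367.6 g0 = 367.6 * 9.80665 = 3604.9245 m/s^2. 1.078e+04 m/s^2 is already in m/s^2. Sum: 3604.9245 + 10780 = 14384.925 m/s^2. 1 Gal = 0.01 m/s^2, so 14384.925 m/s^2 = 14384.925 / 0.01 = 1438492.5 Gal ≈ 1.438e+06 Gal (4 s.f.).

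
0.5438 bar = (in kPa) 1 bar = 100000 Pa, so 0.5438 bar = 0.5438 * 100000 = 54380 Pa. 1 kPa = 1000 Pa, so 54380 Pa = 54380 / 1000 = 54.38 kPa. Final answer: 54.38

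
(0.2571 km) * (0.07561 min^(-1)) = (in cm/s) 32.4. Check: 1 km = 1000 m, so 0.2571 km = 0.2571 * 1000 = 257.1 m. 1 min^(-1) = 0.016666667 Hz, so 0.07561 min^(-1) = 0.07561 * 0.016666667 = 0.0012601667 Hz. Combine: 257.1 m * 0.0012601667 Hz = 0.32398885 m/s. 1 cm/s = 0.01 m/s, so 0.32398885 m/s = 0.32398885 / 0.01 = 32.398885 cm/s ≈ 32.4 cm/s (4 s.f.).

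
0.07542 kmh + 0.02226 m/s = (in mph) 0.09666. Check: 1 kmh = 0.27777778 m/s, so 0.07542 kmh = 0.07542 * 0.27777778 = 0.02095 m/s. 0.02226 m/s is already in m/s. Sum: 0.02095 + 0.02226 = 0.04321 m/s. 1 mph = 0.44704 m/s, so 0.04321 m/s = 0.04321 / 0.44704 = 0.096658017 mph ≈ 0.09666 mph (4 s.f.).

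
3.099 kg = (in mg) 3.099e+06. Check: 1 mg = 1e-06 kg, so 3.099 kg = 3.099 / 1e-06 = 3099000 mg ≈ 3.099e+06 mg (4 s.f.).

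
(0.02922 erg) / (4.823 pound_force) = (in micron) 1 erg = 1e-07 J, so 0.02922 erg = 0.02922 * 1e-07 = 2.922e-09 J. 1 pound_force = 4.4482216 N, so 4.823 pound_force = 4.823 * 4.4482216 = 21.453773 N. Combine: 2.922e-09 J / 21.453773 N = 1.3619982e-10 m. 1 micron = 1e-06 m, so 1.3619982e-10 m = 1.3619982e-10 / 1e-06 = 0.00013619982 micron ≈ 0.0001362 micron (4 s.f.). Final answer: 0.0001362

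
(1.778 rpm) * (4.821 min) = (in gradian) 1 rpm = 0.10471976 rad/s, so 1.778 rpm = 1.778 * 0.10471976 = 0.18619172 rad/s. 1 min = 60 s, so 4.821 min = 4.821 * 60 = 289.26 s. Combine: 0.18619172 rad/s * 289.26 s = 53.857818 rad. 1 gradian = 0.015707963 rad, so 53.857818 rad = 53.857818 / 0.015707963 = 3428.6952 gradian ≈ 3429 gradian (4 s.f.). Final answer: 3429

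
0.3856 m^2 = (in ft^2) 1 ft^2 = 0.09290304 m^2, so 0.3856 m^2 = 0.3856 / 0.09290304 = 4.1505639 ft^2 ≈ 4.151 ft^2 (4 s.f.). Final answer: 4.151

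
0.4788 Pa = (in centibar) 1 centibar = 1000 Pa, so 0.4788 Pa = 0.4788 / 1000 = 0.0004788 centibar. Final answer: 0.0004788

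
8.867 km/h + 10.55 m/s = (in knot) 25.3. Check: 1 km/h = 0.27777778 m/s, so 8.867 km/h = 8.867 * 0.27777778 = 2.4630556 m/s. 10.55 m/s is already in m/s. Sum: 2.4630556 + 10.55 = 13.013056 m/s. 1 knot = 0.51444444 m/s, so 13.013056 m/s = 13.013056 / 0.51444444 = 25.295356 knot ≈ 25.3 knot (4 s.f.).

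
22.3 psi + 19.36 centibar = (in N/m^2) 1 psi = 6894.7573 Pa, so 22.3 psi = 22.3 * 6894.7573 = 153753.09 Pa. 1 centibar = 1000 Pa, so 19.36 centibar = 19.36 * 1000 = 19360 Pa. Sum: 153753.09 + 19360 = 173113.09 Pa. 173113.09 Pa = 173113.09 N/m^2 ≈ 1.731e+05 N/m^2 (4 s.f.). Final answer: 1.731e+05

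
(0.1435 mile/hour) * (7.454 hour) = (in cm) 1 mile/hour = 0.44704 m/s, so 0.1435 mile/hour = 0.1435 * 0.44704 = 0.06415024 m/s. 1 hour = 3600 s, so 7.454 hour = 7.454 * 3600 = 26834.4 s. Combine: 0.06415024 m/s * 26834.4 s = 1721.4332 m. 1 cm = 0.01 m, so 1721.4332 m = 1721.4332 / 0.01 = 172143.32 cm ≈ 1.721e+05 cm (4 s.f.). Final answer: 1.721e+05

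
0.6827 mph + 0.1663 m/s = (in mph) 1.055. Check: 1 mph = 0.44704 m/s, so 0.6827 mph = 0.6827 * 0.44704 = 0.30519421 m/s. 0.1663 m/s is already in m/s. Sum: 0.30519421 + 0.1663 = 0.47149421 m/s. 1 mph = 0.44704 m/s, so 0.47149421 m/s = 0.47149421 / 0.44704 = 1.0547025 mph ≈ 1.055 mph (4 s.f.).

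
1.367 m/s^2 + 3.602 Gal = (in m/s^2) 1.367 m/s^2 is already in m/s^2. 1 Gal = 0.01 m/s^2, so 3.602 Gal = 3.602 * 0.01 = 0.03602 m/s^2. Sum: 1.367 + 0.03602 = 1.40302 m/s^2. Result: 1.40302 m/s^2 ≈ 1.403 m/s^2 (4 s.f.). Final answer: 1.403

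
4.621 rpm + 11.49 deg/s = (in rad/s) 1 rpm = 0.10471976 rad/s, so 4.621 rpm = 4.621 * 0.10471976 = 0.48390999 rad/s. 1 deg/s = 0.017453293 rad/s, so 11.49 deg/s = 11.49 * 0.017453293 = 0.20053833 rad/s. Sum: 0.48390999 + 0.20053833 = 0.68444832 rad/s. Result: 0.68444832 rad/s ≈ 0.6844 rad/s (4 s.f.). Final answer: 0.6844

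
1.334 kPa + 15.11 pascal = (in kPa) 1.349. Check: 1 kPa = 1000 Pa, so 1.334 kPa = 1.334 * 1000 = 1334 Pa. 15.11 pascal = 15.11 Pa. Sum: 1334 + 15.11 = 1349.11 Pa. 1 kPa = 1000 Pa, so 1349.11 Pa = 1349.11 / 1000 = 1.34911 kPa ≈ 1.349 kPa (4 s.f.).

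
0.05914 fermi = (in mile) 3.675e-20. Check: 1 fermi = 1e-15 m, so 0.05914 fermi = 0.05914 * 1e-15 = 5.914e-17 m. 1 mile = 1609.344 m, so 5.914e-17 m = 5.914e-17 / 1609.344 = 3.6747892e-20 mile ≈ 3.675e-20 mile (4 s.f.).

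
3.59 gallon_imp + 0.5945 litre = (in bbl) 1 gallon_imp = 0.00454609 m^3, so 3.59 gallon_imp = 3.59 * 0.00454609 = 0.016320463 m^3. 1 litre = 0.001 m^3, so 0.5945 litre = 0.5945 * 0.001 = 0.0005945 m^3. Sum: 0.016320463 + 0.0005945 = 0.016914963 m^3. 1 bbl = 0.15898729 m^3, so 0.016914963 m^3 = 0.016914963 / 0.15898729 = 0.10639192 bbl ≈ 0.1064 bbl (4 s.f.). Final answer: 0.1064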